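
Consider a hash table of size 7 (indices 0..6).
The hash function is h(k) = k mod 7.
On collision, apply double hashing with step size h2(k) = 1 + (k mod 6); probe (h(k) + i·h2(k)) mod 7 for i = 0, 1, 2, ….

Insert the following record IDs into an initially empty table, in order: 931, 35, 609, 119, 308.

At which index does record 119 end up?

5

931: h=0 → slot 0
35: h=0, h2=6, probe 0,6 → slot 6
609: h=0, h2=4, probe 0,4 → slot 4
119: h=0, h2=6, probe 0,6,5 → slot 5
308: h=0, h2=3, probe 0,3 → slot 3
Table: [931, _, _, 308, 609, 119, 35]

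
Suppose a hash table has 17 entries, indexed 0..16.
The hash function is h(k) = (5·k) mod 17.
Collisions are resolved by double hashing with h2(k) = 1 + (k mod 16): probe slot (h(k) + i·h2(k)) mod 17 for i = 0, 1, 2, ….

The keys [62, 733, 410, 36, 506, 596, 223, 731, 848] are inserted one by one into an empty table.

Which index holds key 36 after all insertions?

62: h=4 → slot 4
733: h=10 → slot 10
410: h=10, h2=11, probe 10,4,15 → slot 15
36: h=10, h2=5, probe 10,15,3 → slot 3
506: h=14 → slot 14
596: h=5 → slot 5
223: h=10, h2=16, probe 10,9 → slot 9
731: h=0 → slot 0
848: h=7 → slot 7
Table: [731, ., ., 36, 62, 596, ., 848, ., 223, 733, ., ., ., 506, 410, .]

3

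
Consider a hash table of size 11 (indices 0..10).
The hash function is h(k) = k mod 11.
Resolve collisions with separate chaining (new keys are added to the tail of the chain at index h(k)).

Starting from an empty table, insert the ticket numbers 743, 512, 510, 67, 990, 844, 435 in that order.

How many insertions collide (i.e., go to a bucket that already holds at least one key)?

2

Insert 743: h=6, bucket 6 empty → new chain.
Insert 512: h=6, bucket 6 nonempty → append to chain.
Insert 510: h=4, bucket 4 empty → new chain.
Insert 67: h=1, bucket 1 empty → new chain.
Insert 990: h=0, bucket 0 empty → new chain.
Insert 844: h=8, bucket 8 empty → new chain.
Insert 435: h=6, bucket 6 nonempty → append to chain.
Final buckets:
0: 990
1: 67
2: .
3: .
4: 510
5: .
6: 743 -> 512 -> 435
7: .
8: 844
9: .
10: .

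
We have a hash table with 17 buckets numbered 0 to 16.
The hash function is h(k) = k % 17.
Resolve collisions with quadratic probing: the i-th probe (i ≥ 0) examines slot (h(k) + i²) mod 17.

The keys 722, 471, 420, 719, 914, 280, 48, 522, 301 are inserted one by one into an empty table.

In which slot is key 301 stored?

4

Insert 722: h=8, slot 8 empty -> index 8.
Insert 471: h=12, slot 12 empty -> index 12.
Insert 420: h=12, slot 12 occupied -> index 13.
Insert 719: h=5, slot 5 empty -> index 5.
Insert 914: h=13, slot 13 occupied -> index 14.
Insert 280: h=8, slot 8 occupied -> index 9.
Insert 48: h=14, slot 14 occupied -> index 15.
Insert 522: h=12, slots 12,13 occupied -> index 16.
Insert 301: h=12, slots 12,13,16 occupied -> index 4.
Table: [_, _, _, _, 301, 719, _, _, 722, 280, _, _, 471, 420, 914, 48, 522]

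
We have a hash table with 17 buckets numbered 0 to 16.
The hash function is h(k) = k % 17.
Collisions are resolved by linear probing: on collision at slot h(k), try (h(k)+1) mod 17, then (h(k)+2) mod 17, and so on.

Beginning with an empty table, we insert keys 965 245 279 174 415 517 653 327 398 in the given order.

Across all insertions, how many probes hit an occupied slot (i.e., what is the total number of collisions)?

16

965: h=13 => slot 13
245: h=7 => slot 7
279: h=7, probe 7,8 => slot 8
174: h=4 => slot 4
415: h=7, probe 7,8,9 => slot 9
517: h=7, probe 7,8,9,10 => slot 10
653: h=7, probe 7,8,9,10,11 => slot 11
327: h=4, probe 4,5 => slot 5
398: h=7, probe 7,8,9,10,11,12 => slot 12
Table: [., ., ., ., 174, 327, ., 245, 279, 415, 517, 653, 398, 965, ., ., .]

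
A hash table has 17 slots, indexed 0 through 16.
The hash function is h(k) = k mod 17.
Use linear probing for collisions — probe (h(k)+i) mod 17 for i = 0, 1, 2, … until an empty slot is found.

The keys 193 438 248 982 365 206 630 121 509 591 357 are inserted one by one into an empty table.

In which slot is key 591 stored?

193: h=6 → slot 6
438: h=13 → slot 13
248: h=10 → slot 10
982: h=13, probe 13,14 → slot 14
365: h=8 → slot 8
206: h=2 → slot 2
630: h=1 → slot 1
121: h=2, probe 2,3 → slot 3
509: h=16 → slot 16
591: h=13, probe 13,14,15 → slot 15
357: h=0 → slot 0
Table: [357, 630, 206, 121, ., ., 193, ., 365, ., 248, ., ., 438, 982, 591, 509]

15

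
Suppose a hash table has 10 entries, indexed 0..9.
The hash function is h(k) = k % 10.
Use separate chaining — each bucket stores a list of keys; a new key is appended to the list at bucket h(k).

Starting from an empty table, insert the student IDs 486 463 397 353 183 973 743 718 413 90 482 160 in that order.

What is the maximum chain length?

486 → bucket 6
463 → bucket 3
397 → bucket 7
353 → bucket 3 (collision)
183 → bucket 3 (collision)
973 → bucket 3 (collision)
743 → bucket 3 (collision)
718 → bucket 8
413 → bucket 3 (collision)
90 → bucket 0
482 → bucket 2
160 → bucket 0 (collision)
Final buckets:
0: 90 -> 160
1: .
2: 482
3: 463 -> 353 -> 183 -> 973 -> 743 -> 413
4: .
5: .
6: 486
7: 397
8: 718
9: .

6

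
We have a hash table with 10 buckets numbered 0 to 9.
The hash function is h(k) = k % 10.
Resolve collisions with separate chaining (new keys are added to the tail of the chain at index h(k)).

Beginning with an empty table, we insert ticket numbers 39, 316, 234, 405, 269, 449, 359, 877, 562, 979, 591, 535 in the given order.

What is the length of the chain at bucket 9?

39 → bucket 9
316 → bucket 6
234 → bucket 4
405 → bucket 5
269 → bucket 9 (collision)
449 → bucket 9 (collision)
359 → bucket 9 (collision)
877 → bucket 7
562 → bucket 2
979 → bucket 9 (collision)
591 → bucket 1
535 → bucket 5 (collision)
Final buckets:
0: -
1: 591
2: 562
3: -
4: 234
5: 405 -> 535
6: 316
7: 877
8: -
9: 39 -> 269 -> 449 -> 359 -> 979

5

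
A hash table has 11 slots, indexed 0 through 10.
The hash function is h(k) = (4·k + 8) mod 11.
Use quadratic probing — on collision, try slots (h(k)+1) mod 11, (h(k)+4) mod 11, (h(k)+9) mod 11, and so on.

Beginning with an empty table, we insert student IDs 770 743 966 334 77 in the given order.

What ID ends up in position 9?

770: h=8 -> slot 8
743: h=10 -> slot 10
966: h=0 -> slot 0
334: h=2 -> slot 2
77: h=8, probe 8,9 -> slot 9
Table: [966, -, 334, -, -, -, -, -, 770, 77, 743]

77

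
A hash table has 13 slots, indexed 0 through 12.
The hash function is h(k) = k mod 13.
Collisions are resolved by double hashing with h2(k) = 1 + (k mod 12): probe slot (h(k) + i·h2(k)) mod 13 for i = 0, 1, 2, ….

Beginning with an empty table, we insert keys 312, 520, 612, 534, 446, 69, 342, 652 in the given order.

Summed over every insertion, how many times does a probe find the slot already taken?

Insert 312: h=0, slot 0 empty -> index 0.
Insert 520: h=0, h2=5, slot 0 occupied -> index 5.
Insert 612: h=1, slot 1 empty -> index 1.
Insert 534: h=1, h2=7, slot 1 occupied -> index 8.
Insert 446: h=4, slot 4 empty -> index 4.
Insert 69: h=4, h2=10, slots 4,1 occupied -> index 11.
Insert 342: h=4, h2=7, slots 4,11,5 occupied -> index 12.
Insert 652: h=2, slot 2 empty -> index 2.
Table: [312, 612, 652, ., 446, 520, ., ., 534, ., ., 69, 342]

7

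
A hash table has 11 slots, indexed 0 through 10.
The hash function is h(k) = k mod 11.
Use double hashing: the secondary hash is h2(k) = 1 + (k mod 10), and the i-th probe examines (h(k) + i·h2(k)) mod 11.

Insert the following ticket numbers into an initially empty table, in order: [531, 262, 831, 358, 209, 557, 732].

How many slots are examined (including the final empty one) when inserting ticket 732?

531 hashes to 3; slot 3 is free → place at 3.
262 hashes to 9; slot 9 is free → place at 9.
831 hashes to 6; slot 6 is free → place at 6.
358 hashes to 6, h2=9; 6 taken → place at 4.
209 hashes to 0; slot 0 is free → place at 0.
557 hashes to 7; slot 7 is free → place at 7.
732 hashes to 6, h2=3; 6,9 taken → place at 1.
Table: [209, 732, ∅, 531, 358, ∅, 831, 557, ∅, 262, ∅]

3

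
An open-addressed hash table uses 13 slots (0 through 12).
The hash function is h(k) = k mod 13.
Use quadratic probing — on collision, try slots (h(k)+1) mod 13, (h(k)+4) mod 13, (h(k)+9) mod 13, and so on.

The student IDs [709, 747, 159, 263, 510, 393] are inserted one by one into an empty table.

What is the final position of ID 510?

709 hashes to 7; slot 7 is free → place at 7.
747 hashes to 6; slot 6 is free → place at 6.
159 hashes to 3; slot 3 is free → place at 3.
263 hashes to 3; 3 taken → place at 4.
510 hashes to 3; 3,4,7 taken → place at 12.
393 hashes to 3; 3,4,7,12,6 taken → place at 2.
Table: [., ., 393, 159, 263, ., 747, 709, ., ., ., ., 510]

12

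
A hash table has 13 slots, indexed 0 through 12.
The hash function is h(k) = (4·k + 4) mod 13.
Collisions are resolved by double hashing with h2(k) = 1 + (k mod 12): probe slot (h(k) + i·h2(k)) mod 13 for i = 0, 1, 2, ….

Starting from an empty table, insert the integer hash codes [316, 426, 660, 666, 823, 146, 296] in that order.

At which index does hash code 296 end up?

1

316 hashes to 7; slot 7 is free => place at 7.
426 hashes to 5; slot 5 is free => place at 5.
660 hashes to 5, h2=1; 5 taken => place at 6.
666 hashes to 3; slot 3 is free => place at 3.
823 hashes to 7, h2=8; 7 taken => place at 2.
146 hashes to 3, h2=3; 3,6 taken => place at 9.
296 hashes to 5, h2=9; 5 taken => place at 1.
Table: [., 296, 823, 666, ., 426, 660, 316, ., 146, ., ., .]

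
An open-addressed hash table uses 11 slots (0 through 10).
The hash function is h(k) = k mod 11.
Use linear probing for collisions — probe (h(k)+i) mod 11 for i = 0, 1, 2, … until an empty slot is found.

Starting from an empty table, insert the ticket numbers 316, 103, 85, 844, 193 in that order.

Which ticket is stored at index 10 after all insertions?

316 hashes to 8; slot 8 is free -> place at 8.
103 hashes to 4; slot 4 is free -> place at 4.
85 hashes to 8; 8 taken -> place at 9.
844 hashes to 8; 8,9 taken -> place at 10.
193 hashes to 6; slot 6 is free -> place at 6.
Table: [—, —, —, —, 103, —, 193, —, 316, 85, 844]

844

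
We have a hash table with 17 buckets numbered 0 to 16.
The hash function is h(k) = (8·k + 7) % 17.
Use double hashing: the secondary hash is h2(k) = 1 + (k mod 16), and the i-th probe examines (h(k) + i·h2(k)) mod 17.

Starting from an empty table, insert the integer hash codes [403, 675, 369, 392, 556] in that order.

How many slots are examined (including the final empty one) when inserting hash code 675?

403 hashes to 1; slot 1 is free => place at 1.
675 hashes to 1, h2=4; 1 taken => place at 5.
369 hashes to 1, h2=2; 1 taken => place at 3.
392 hashes to 15; slot 15 is free => place at 15.
556 hashes to 1, h2=13; 1 taken => place at 14.
Table: [-, 403, -, 369, -, 675, -, -, -, -, -, -, -, -, 556, 392, -]

2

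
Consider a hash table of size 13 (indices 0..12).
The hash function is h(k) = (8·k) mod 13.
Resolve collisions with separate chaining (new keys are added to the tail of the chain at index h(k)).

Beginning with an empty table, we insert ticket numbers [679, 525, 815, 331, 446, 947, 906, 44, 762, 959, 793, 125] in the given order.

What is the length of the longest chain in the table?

2

Insert 679: h=11, bucket 11 empty -> new chain.
Insert 525: h=1, bucket 1 empty -> new chain.
Insert 815: h=7, bucket 7 empty -> new chain.
Insert 331: h=9, bucket 9 empty -> new chain.
Insert 446: h=6, bucket 6 empty -> new chain.
Insert 947: h=10, bucket 10 empty -> new chain.
Insert 906: h=7, bucket 7 nonempty -> append to chain.
Insert 44: h=1, bucket 1 nonempty -> append to chain.
Insert 762: h=12, bucket 12 empty -> new chain.
Insert 959: h=2, bucket 2 empty -> new chain.
Insert 793: h=0, bucket 0 empty -> new chain.
Insert 125: h=12, bucket 12 nonempty -> append to chain.
Final buckets:
0: 793
1: 525 -> 44
2: 959
3: _
4: _
5: _
6: 446
7: 815 -> 906
8: _
9: 331
10: 947
11: 679
12: 762 -> 125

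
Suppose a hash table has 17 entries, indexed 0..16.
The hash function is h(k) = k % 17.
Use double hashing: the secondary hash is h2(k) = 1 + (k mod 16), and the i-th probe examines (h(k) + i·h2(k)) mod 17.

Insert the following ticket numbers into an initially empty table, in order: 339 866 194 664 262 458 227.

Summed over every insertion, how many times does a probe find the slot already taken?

3

Insert 339: h=16, slot 16 empty → index 16.
Insert 866: h=16, h2=3, slot 16 occupied → index 2.
Insert 194: h=7, slot 7 empty → index 7.
Insert 664: h=1, slot 1 empty → index 1.
Insert 262: h=7, h2=7, slot 7 occupied → index 14.
Insert 458: h=16, h2=11, slot 16 occupied → index 10.
Insert 227: h=6, slot 6 empty → index 6.
Table: [—, 664, 866, —, —, —, 227, 194, —, —, 458, —, —, —, 262, —, 339]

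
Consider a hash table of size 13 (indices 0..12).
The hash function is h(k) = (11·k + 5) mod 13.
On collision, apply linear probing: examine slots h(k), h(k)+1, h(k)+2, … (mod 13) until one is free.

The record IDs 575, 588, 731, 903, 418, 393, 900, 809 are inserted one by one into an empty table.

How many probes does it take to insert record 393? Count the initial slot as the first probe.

575 hashes to 12; slot 12 is free → place at 12.
588 hashes to 12; 12 taken → place at 0.
731 hashes to 12; 12,0 taken → place at 1.
903 hashes to 6; slot 6 is free → place at 6.
418 hashes to 1; 1 taken → place at 2.
393 hashes to 12; 12,0,1,2 taken → place at 3.
900 hashes to 12; 12,0,1,2,3 taken → place at 4.
809 hashes to 12; 12,0,1,2,3,4 taken → place at 5.
Table: [588, 731, 418, 393, 900, 809, 903, —, —, —, —, —, 575]

5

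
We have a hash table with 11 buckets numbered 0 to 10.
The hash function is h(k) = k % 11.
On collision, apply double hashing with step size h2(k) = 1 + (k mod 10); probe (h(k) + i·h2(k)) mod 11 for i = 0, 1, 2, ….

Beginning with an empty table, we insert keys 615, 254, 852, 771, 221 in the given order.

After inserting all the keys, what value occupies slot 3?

771

615 hashes to 10; slot 10 is free => place at 10.
254 hashes to 1; slot 1 is free => place at 1.
852 hashes to 5; slot 5 is free => place at 5.
771 hashes to 1, h2=2; 1 taken => place at 3.
221 hashes to 1, h2=2; 1,3,5 taken => place at 7.
Table: [., 254, ., 771, ., 852, ., 221, ., ., 615]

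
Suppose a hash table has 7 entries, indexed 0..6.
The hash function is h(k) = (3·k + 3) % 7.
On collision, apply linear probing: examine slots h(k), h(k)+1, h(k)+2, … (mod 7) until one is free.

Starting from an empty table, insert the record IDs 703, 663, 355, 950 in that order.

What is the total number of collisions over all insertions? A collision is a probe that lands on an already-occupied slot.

5

Insert 703: h=5, slot 5 empty → index 5.
Insert 663: h=4, slot 4 empty → index 4.
Insert 355: h=4, slots 4,5 occupied → index 6.
Insert 950: h=4, slots 4,5,6 occupied → index 0.
Table: [950, —, —, —, 663, 703, 355]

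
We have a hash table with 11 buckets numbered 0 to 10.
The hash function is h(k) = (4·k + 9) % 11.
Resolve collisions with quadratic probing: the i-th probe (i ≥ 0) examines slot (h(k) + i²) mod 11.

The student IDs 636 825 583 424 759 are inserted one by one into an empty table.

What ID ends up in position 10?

636: h=1 -> slot 1
825: h=9 -> slot 9
583: h=9, probe 9,10 -> slot 10
424: h=0 -> slot 0
759: h=9, probe 9,10,2 -> slot 2
Table: [424, 636, 759, ., ., ., ., ., ., 825, 583]

583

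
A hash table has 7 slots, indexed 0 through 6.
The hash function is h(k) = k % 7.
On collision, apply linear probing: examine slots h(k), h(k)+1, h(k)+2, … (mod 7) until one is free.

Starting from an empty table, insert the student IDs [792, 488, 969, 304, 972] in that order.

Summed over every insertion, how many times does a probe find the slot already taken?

1

Insert 792: h=1, slot 1 empty => index 1.
Insert 488: h=5, slot 5 empty => index 5.
Insert 969: h=3, slot 3 empty => index 3.
Insert 304: h=3, slot 3 occupied => index 4.
Insert 972: h=6, slot 6 empty => index 6.
Table: [., 792, ., 969, 304, 488, 972]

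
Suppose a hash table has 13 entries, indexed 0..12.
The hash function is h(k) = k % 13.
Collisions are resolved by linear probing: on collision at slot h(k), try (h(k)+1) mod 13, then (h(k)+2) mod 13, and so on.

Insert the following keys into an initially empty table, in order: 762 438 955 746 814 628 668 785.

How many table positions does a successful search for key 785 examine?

762: h=8 → slot 8
438: h=9 → slot 9
955: h=6 → slot 6
746: h=5 → slot 5
814: h=8, probe 8,9,10 → slot 10
628: h=4 → slot 4
668: h=5, probe 5,6,7 → slot 7
785: h=5, probe 5,6,7,8,9,10,11 → slot 11
Table: [∅, ∅, ∅, ∅, 628, 746, 955, 668, 762, 438, 814, 785, ∅]
Lookup 785: h=5, probe 5,6,7,8,9,10,11 → found at 11.

7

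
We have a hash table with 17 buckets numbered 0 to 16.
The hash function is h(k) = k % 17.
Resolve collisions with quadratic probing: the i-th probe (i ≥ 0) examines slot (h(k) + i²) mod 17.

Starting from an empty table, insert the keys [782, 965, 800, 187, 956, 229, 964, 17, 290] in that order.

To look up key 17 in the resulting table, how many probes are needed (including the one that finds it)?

Insert 782: h=0, slot 0 empty -> index 0.
Insert 965: h=13, slot 13 empty -> index 13.
Insert 800: h=1, slot 1 empty -> index 1.
Insert 187: h=0, slots 0,1 occupied -> index 4.
Insert 956: h=4, slot 4 occupied -> index 5.
Insert 229: h=8, slot 8 empty -> index 8.
Insert 964: h=12, slot 12 empty -> index 12.
Insert 17: h=0, slots 0,1,4 occupied -> index 9.
Insert 290: h=1, slot 1 occupied -> index 2.
Table: [782, 800, 290, ∅, 187, 956, ∅, ∅, 229, 17, ∅, ∅, 964, 965, ∅, ∅, ∅]
Lookup 17: h=0, probe 0,1,4,9 → found at 9.

4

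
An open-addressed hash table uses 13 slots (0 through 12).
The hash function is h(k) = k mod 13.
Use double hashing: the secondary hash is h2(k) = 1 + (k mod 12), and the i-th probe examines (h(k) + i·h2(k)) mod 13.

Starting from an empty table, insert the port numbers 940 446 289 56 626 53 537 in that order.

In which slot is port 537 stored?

11

940: h=4 => slot 4
446: h=4, h2=3, probe 4,7 => slot 7
289: h=3 => slot 3
56: h=4, h2=9, probe 4,0 => slot 0
626: h=2 => slot 2
53: h=1 => slot 1
537: h=4, h2=10, probe 4,1,11 => slot 11
Table: [56, 53, 626, 289, 940, -, -, 446, -, -, -, 537, -]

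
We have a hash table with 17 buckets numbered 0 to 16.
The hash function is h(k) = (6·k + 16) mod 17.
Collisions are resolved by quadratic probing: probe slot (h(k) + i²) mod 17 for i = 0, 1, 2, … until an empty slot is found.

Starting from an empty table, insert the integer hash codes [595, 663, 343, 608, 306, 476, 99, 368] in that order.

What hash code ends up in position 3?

595: h=16 -> slot 16
663: h=16, probe 16,0 -> slot 0
343: h=0, probe 0,1 -> slot 1
608: h=9 -> slot 9
306: h=16, probe 16,0,3 -> slot 3
476: h=16, probe 16,0,3,8 -> slot 8
99: h=15 -> slot 15
368: h=14 -> slot 14
Table: [663, 343, ∅, 306, ∅, ∅, ∅, ∅, 476, 608, ∅, ∅, ∅, ∅, 368, 99, 595]

306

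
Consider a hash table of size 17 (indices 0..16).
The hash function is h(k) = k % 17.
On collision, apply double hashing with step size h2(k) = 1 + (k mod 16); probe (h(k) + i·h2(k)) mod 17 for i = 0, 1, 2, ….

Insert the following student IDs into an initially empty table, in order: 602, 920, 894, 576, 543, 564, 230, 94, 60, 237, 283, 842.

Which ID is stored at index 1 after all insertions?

602: h=7 -> slot 7
920: h=2 -> slot 2
894: h=10 -> slot 10
576: h=15 -> slot 15
543: h=16 -> slot 16
564: h=3 -> slot 3
230: h=9 -> slot 9
94: h=9, h2=15, probe 9,7,5 -> slot 5
60: h=9, h2=13, probe 9,5,1 -> slot 1
237: h=16, h2=14, probe 16,13 -> slot 13
283: h=11 -> slot 11
842: h=9, h2=11, probe 9,3,14 -> slot 14
Table: [-, 60, 920, 564, -, 94, -, 602, -, 230, 894, 283, -, 237, 842, 576, 543]

60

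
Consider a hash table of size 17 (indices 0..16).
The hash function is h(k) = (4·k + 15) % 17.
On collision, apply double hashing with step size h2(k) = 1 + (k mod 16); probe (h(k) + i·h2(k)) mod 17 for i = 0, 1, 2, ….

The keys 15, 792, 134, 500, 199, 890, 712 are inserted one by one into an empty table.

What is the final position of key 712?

Insert 15: h=7, slot 7 empty => index 7.
Insert 792: h=4, slot 4 empty => index 4.
Insert 134: h=7, h2=7, slot 7 occupied => index 14.
Insert 500: h=9, slot 9 empty => index 9.
Insert 199: h=12, slot 12 empty => index 12.
Insert 890: h=5, slot 5 empty => index 5.
Insert 712: h=7, h2=9, slot 7 occupied => index 16.
Table: [_, _, _, _, 792, 890, _, 15, _, 500, _, _, 199, _, 134, _, 712]

16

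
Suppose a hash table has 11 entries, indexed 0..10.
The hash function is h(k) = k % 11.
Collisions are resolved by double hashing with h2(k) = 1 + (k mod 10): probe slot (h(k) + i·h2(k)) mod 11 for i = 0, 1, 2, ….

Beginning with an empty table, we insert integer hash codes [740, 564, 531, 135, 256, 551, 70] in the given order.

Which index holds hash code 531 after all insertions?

740: h=3 -> slot 3
564: h=3, h2=5, probe 3,8 -> slot 8
531: h=3, h2=2, probe 3,5 -> slot 5
135: h=3, h2=6, probe 3,9 -> slot 9
256: h=3, h2=7, probe 3,10 -> slot 10
551: h=1 -> slot 1
70: h=4 -> slot 4
Table: [-, 551, -, 740, 70, 531, -, -, 564, 135, 256]

5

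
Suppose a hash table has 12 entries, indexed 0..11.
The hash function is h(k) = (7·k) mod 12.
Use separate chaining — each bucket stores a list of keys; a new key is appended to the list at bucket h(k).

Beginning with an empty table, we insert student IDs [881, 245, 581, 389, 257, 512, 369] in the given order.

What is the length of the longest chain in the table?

881 -> bucket 11
245 -> bucket 11 (collision)
581 -> bucket 11 (collision)
389 -> bucket 11 (collision)
257 -> bucket 11 (collision)
512 -> bucket 8
369 -> bucket 3
Final buckets:
0: _
1: _
2: _
3: 369
4: _
5: _
6: _
7: _
8: 512
9: _
10: _
11: 881 -> 245 -> 581 -> 389 -> 257

5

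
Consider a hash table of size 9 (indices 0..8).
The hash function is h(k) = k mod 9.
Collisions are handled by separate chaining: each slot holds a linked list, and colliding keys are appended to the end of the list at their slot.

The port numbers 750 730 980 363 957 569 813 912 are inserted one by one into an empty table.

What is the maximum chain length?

Insert 750: h=3, bucket 3 empty -> new chain.
Insert 730: h=1, bucket 1 empty -> new chain.
Insert 980: h=8, bucket 8 empty -> new chain.
Insert 363: h=3, bucket 3 nonempty -> append to chain.
Insert 957: h=3, bucket 3 nonempty -> append to chain.
Insert 569: h=2, bucket 2 empty -> new chain.
Insert 813: h=3, bucket 3 nonempty -> append to chain.
Insert 912: h=3, bucket 3 nonempty -> append to chain.
Final buckets:
0: —
1: 730
2: 569
3: 750 -> 363 -> 957 -> 813 -> 912
4: —
5: —
6: —
7: —
8: 980

5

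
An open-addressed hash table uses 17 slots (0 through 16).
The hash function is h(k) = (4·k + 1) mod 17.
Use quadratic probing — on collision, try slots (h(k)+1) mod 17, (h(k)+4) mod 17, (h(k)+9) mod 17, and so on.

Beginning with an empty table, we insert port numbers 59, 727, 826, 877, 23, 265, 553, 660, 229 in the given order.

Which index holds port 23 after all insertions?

Insert 59: h=16, slot 16 empty => index 16.
Insert 727: h=2, slot 2 empty => index 2.
Insert 826: h=7, slot 7 empty => index 7.
Insert 877: h=7, slot 7 occupied => index 8.
Insert 23: h=8, slot 8 occupied => index 9.
Insert 265: h=7, slots 7,8 occupied => index 11.
Insert 553: h=3, slot 3 empty => index 3.
Insert 660: h=6, slot 6 empty => index 6.
Insert 229: h=16, slot 16 occupied => index 0.
Table: [229, _, 727, 553, _, _, 660, 826, 877, 23, _, 265, _, _, _, _, 59]

9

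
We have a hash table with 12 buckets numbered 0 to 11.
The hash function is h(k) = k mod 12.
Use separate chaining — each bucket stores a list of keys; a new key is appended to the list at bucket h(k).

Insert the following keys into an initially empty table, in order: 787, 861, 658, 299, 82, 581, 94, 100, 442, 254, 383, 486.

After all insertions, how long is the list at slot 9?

1

787 → bucket 7
861 → bucket 9
658 → bucket 10
299 → bucket 11
82 → bucket 10 (collision)
581 → bucket 5
94 → bucket 10 (collision)
100 → bucket 4
442 → bucket 10 (collision)
254 → bucket 2
383 → bucket 11 (collision)
486 → bucket 6
Final buckets:
0: ∅
1: ∅
2: 254
3: ∅
4: 100
5: 581
6: 486
7: 787
8: ∅
9: 861
10: 658 -> 82 -> 94 -> 442
11: 299 -> 383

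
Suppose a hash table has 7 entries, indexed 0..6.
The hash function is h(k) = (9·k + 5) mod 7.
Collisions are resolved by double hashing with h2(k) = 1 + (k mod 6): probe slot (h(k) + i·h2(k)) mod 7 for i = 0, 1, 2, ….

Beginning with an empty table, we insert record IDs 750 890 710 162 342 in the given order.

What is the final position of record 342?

5

750: h=0 → slot 0
890: h=0, h2=3, probe 0,3 → slot 3
710: h=4 → slot 4
162: h=0, h2=1, probe 0,1 → slot 1
342: h=3, h2=1, probe 3,4,5 → slot 5
Table: [750, 162, ., 890, 710, 342, .]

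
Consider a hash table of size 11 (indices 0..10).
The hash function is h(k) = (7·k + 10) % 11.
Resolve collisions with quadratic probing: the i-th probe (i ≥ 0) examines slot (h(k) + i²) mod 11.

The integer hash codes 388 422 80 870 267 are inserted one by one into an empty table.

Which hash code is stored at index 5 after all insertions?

422

388: h=9 -> slot 9
422: h=5 -> slot 5
80: h=9, probe 9,10 -> slot 10
870: h=6 -> slot 6
267: h=9, probe 9,10,2 -> slot 2
Table: [., ., 267, ., ., 422, 870, ., ., 388, 80]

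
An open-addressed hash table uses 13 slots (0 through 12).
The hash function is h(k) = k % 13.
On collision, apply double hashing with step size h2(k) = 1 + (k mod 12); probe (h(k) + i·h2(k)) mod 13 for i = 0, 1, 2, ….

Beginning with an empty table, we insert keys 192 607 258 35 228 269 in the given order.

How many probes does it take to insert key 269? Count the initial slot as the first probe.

192 hashes to 10; slot 10 is free => place at 10.
607 hashes to 9; slot 9 is free => place at 9.
258 hashes to 11; slot 11 is free => place at 11.
35 hashes to 9, h2=12; 9 taken => place at 8.
228 hashes to 7; slot 7 is free => place at 7.
269 hashes to 9, h2=6; 9 taken => place at 2.
Table: [-, -, 269, -, -, -, -, 228, 35, 607, 192, 258, -]

2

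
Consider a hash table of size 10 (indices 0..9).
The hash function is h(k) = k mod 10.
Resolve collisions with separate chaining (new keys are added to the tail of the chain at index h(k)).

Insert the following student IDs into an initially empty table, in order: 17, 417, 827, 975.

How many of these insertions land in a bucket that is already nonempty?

Insert 17: h=7, bucket 7 empty → new chain.
Insert 417: h=7, bucket 7 nonempty → append to chain.
Insert 827: h=7, bucket 7 nonempty → append to chain.
Insert 975: h=5, bucket 5 empty → new chain.
Final buckets:
0: -
1: -
2: -
3: -
4: -
5: 975
6: -
7: 17 -> 417 -> 827
8: -
9: -

2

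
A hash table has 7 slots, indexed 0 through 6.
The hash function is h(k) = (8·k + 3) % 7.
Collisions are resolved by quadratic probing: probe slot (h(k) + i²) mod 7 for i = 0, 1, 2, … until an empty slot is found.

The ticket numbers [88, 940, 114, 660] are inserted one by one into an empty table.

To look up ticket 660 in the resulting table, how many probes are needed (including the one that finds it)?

3

88 hashes to 0; slot 0 is free -> place at 0.
940 hashes to 5; slot 5 is free -> place at 5.
114 hashes to 5; 5 taken -> place at 6.
660 hashes to 5; 5,6 taken -> place at 2.
Table: [88, —, 660, —, —, 940, 114]
Lookup 660: h=5, probe 5,6,2 → found at 2.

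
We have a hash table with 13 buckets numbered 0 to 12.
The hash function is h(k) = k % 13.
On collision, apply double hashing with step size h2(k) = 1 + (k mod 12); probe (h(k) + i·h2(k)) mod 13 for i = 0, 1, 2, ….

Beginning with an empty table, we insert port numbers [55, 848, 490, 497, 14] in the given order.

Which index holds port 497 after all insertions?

55 hashes to 3; slot 3 is free -> place at 3.
848 hashes to 3, h2=9; 3 taken -> place at 12.
490 hashes to 9; slot 9 is free -> place at 9.
497 hashes to 3, h2=6; 3,9 taken -> place at 2.
14 hashes to 1; slot 1 is free -> place at 1.
Table: [—, 14, 497, 55, —, —, —, —, —, 490, —, —, 848]

2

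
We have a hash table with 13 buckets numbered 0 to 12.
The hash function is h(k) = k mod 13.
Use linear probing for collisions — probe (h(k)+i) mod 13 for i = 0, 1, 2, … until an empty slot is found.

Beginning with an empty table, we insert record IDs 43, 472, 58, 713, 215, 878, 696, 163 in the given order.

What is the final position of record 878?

Insert 43: h=4, slot 4 empty → index 4.
Insert 472: h=4, slot 4 occupied → index 5.
Insert 58: h=6, slot 6 empty → index 6.
Insert 713: h=11, slot 11 empty → index 11.
Insert 215: h=7, slot 7 empty → index 7.
Insert 878: h=7, slot 7 occupied → index 8.
Insert 696: h=7, slots 7,8 occupied → index 9.
Insert 163: h=7, slots 7,8,9 occupied → index 10.
Table: [_, _, _, _, 43, 472, 58, 215, 878, 696, 163, 713, _]

8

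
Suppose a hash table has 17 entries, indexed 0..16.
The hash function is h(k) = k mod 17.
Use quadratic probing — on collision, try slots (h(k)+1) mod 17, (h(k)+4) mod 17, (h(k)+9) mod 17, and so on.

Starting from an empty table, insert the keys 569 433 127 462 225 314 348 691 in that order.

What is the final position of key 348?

569: h=8 => slot 8
433: h=8, probe 8,9 => slot 9
127: h=8, probe 8,9,12 => slot 12
462: h=3 => slot 3
225: h=4 => slot 4
314: h=8, probe 8,9,12,0 => slot 0
348: h=8, probe 8,9,12,0,7 => slot 7
691: h=11 => slot 11
Table: [314, ∅, ∅, 462, 225, ∅, ∅, 348, 569, 433, ∅, 691, 127, ∅, ∅, ∅, ∅]

7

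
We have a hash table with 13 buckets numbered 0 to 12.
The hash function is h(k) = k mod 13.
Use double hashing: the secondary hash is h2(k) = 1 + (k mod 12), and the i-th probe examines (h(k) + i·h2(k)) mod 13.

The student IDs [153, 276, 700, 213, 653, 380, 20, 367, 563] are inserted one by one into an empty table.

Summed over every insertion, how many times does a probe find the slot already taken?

153 hashes to 10; slot 10 is free -> place at 10.
276 hashes to 3; slot 3 is free -> place at 3.
700 hashes to 11; slot 11 is free -> place at 11.
213 hashes to 5; slot 5 is free -> place at 5.
653 hashes to 3, h2=6; 3 taken -> place at 9.
380 hashes to 3, h2=9; 3 taken -> place at 12.
20 hashes to 7; slot 7 is free -> place at 7.
367 hashes to 3, h2=8; 3,11 taken -> place at 6.
563 hashes to 4; slot 4 is free -> place at 4.
Table: [—, —, —, 276, 563, 213, 367, 20, —, 653, 153, 700, 380]

4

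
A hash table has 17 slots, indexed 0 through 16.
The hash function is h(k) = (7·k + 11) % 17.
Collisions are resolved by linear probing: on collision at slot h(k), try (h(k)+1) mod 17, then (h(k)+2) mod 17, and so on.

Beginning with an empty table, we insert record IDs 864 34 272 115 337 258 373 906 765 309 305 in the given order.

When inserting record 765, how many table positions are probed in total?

4

864 hashes to 7; slot 7 is free => place at 7.
34 hashes to 11; slot 11 is free => place at 11.
272 hashes to 11; 11 taken => place at 12.
115 hashes to 0; slot 0 is free => place at 0.
337 hashes to 7; 7 taken => place at 8.
258 hashes to 15; slot 15 is free => place at 15.
373 hashes to 4; slot 4 is free => place at 4.
906 hashes to 12; 12 taken => place at 13.
765 hashes to 11; 11,12,13 taken => place at 14.
309 hashes to 15; 15 taken => place at 16.
305 hashes to 4; 4 taken => place at 5.
Table: [115, —, —, —, 373, 305, —, 864, 337, —, —, 34, 272, 906, 765, 258, 309]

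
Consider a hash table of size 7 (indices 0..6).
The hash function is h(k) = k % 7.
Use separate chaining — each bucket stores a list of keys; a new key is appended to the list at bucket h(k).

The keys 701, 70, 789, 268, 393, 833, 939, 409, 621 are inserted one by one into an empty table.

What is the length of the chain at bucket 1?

701 -> bucket 1
70 -> bucket 0
789 -> bucket 5
268 -> bucket 2
393 -> bucket 1 (collision)
833 -> bucket 0 (collision)
939 -> bucket 1 (collision)
409 -> bucket 3
621 -> bucket 5 (collision)
Final buckets:
0: 70 -> 833
1: 701 -> 393 -> 939
2: 268
3: 409
4: ∅
5: 789 -> 621
6: ∅

3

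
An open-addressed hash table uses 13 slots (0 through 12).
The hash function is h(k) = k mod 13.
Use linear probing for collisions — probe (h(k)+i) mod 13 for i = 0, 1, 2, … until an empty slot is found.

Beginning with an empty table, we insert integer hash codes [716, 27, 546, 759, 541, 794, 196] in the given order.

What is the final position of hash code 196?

Insert 716: h=1, slot 1 empty → index 1.
Insert 27: h=1, slot 1 occupied → index 2.
Insert 546: h=0, slot 0 empty → index 0.
Insert 759: h=5, slot 5 empty → index 5.
Insert 541: h=8, slot 8 empty → index 8.
Insert 794: h=1, slots 1,2 occupied → index 3.
Insert 196: h=1, slots 1,2,3 occupied → index 4.
Table: [546, 716, 27, 794, 196, 759, ∅, ∅, 541, ∅, ∅, ∅, ∅]

4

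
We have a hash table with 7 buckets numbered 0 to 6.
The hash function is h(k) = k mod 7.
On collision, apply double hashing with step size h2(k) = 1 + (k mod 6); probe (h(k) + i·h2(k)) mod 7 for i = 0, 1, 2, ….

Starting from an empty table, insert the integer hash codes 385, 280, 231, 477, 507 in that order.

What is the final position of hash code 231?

Insert 385: h=0, slot 0 empty => index 0.
Insert 280: h=0, h2=5, slot 0 occupied => index 5.
Insert 231: h=0, h2=4, slot 0 occupied => index 4.
Insert 477: h=1, slot 1 empty => index 1.
Insert 507: h=3, slot 3 empty => index 3.
Table: [385, 477, ., 507, 231, 280, .]

4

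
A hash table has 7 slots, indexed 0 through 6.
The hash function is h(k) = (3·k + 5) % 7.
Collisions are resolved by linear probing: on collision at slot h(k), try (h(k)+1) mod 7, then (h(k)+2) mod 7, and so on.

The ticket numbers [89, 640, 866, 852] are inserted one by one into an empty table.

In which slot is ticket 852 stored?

2

89: h=6 => slot 6
640: h=0 => slot 0
866: h=6, probe 6,0,1 => slot 1
852: h=6, probe 6,0,1,2 => slot 2
Table: [640, 866, 852, _, _, _, 89]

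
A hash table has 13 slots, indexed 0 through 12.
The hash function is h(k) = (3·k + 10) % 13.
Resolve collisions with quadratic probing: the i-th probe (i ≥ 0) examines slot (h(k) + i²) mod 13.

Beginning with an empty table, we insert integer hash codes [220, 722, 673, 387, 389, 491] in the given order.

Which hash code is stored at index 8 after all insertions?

389

220: h=7 → slot 7
722: h=5 → slot 5
673: h=1 → slot 1
387: h=1, probe 1,2 → slot 2
389: h=7, probe 7,8 → slot 8
491: h=1, probe 1,2,5,10 → slot 10
Table: [., 673, 387, ., ., 722, ., 220, 389, ., 491, ., .]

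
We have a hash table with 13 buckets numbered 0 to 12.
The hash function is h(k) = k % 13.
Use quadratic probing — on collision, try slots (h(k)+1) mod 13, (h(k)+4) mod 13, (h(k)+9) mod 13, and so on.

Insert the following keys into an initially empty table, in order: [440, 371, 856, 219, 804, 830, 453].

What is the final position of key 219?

Insert 440: h=11, slot 11 empty → index 11.
Insert 371: h=7, slot 7 empty → index 7.
Insert 856: h=11, slot 11 occupied → index 12.
Insert 219: h=11, slots 11,12 occupied → index 2.
Insert 804: h=11, slots 11,12,2,7 occupied → index 1.
Insert 830: h=11, slots 11,12,2,7,1 occupied → index 10.
Insert 453: h=11, slots 11,12,2,7,1,10 occupied → index 8.
Table: [—, 804, 219, —, —, —, —, 371, 453, —, 830, 440, 856]

2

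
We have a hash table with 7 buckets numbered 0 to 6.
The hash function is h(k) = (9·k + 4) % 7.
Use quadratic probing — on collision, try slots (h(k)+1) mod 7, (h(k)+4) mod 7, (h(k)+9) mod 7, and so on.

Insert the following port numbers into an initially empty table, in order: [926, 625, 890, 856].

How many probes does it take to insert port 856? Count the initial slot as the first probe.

3

Insert 926: h=1, slot 1 empty → index 1.
Insert 625: h=1, slot 1 occupied → index 2.
Insert 890: h=6, slot 6 empty → index 6.
Insert 856: h=1, slots 1,2 occupied → index 5.
Table: [_, 926, 625, _, _, 856, 890]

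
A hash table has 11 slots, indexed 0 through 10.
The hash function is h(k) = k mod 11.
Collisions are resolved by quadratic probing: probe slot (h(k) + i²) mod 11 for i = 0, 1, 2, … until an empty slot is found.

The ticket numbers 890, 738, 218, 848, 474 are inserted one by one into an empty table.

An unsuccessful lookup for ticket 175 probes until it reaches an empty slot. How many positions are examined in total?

890: h=10 -> slot 10
738: h=1 -> slot 1
218: h=9 -> slot 9
848: h=1, probe 1,2 -> slot 2
474: h=1, probe 1,2,5 -> slot 5
Table: [—, 738, 848, —, —, 474, —, —, —, 218, 890]
Lookup 175: h=10, probe 10,0 → slot 0 empty, not found.

2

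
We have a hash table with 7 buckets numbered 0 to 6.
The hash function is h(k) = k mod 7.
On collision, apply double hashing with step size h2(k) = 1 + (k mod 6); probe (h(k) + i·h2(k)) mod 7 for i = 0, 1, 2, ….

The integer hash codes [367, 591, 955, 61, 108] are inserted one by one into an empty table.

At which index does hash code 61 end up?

2

Insert 367: h=3, slot 3 empty → index 3.
Insert 591: h=3, h2=4, slot 3 occupied → index 0.
Insert 955: h=3, h2=2, slot 3 occupied → index 5.
Insert 61: h=5, h2=2, slots 5,0 occupied → index 2.
Insert 108: h=3, h2=1, slot 3 occupied → index 4.
Table: [591, ., 61, 367, 108, 955, .]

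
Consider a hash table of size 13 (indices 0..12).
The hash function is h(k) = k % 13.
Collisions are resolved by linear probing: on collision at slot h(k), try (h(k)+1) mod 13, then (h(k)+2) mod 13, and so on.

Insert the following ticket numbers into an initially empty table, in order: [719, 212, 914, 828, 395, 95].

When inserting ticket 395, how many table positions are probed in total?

3

719: h=4 → slot 4
212: h=4, probe 4,5 → slot 5
914: h=4, probe 4,5,6 → slot 6
828: h=9 → slot 9
395: h=5, probe 5,6,7 → slot 7
95: h=4, probe 4,5,6,7,8 → slot 8
Table: [∅, ∅, ∅, ∅, 719, 212, 914, 395, 95, 828, ∅, ∅, ∅]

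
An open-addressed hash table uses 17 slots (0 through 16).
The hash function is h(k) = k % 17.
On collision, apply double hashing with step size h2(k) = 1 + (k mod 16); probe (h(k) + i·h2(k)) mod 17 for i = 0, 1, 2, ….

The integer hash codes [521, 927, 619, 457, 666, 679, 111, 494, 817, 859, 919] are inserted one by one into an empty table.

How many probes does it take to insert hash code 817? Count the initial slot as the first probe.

3

Insert 521: h=11, slot 11 empty -> index 11.
Insert 927: h=9, slot 9 empty -> index 9.
Insert 619: h=7, slot 7 empty -> index 7.
Insert 457: h=15, slot 15 empty -> index 15.
Insert 666: h=3, slot 3 empty -> index 3.
Insert 679: h=16, slot 16 empty -> index 16.
Insert 111: h=9, h2=16, slot 9 occupied -> index 8.
Insert 494: h=1, slot 1 empty -> index 1.
Insert 817: h=1, h2=2, slots 1,3 occupied -> index 5.
Insert 859: h=9, h2=12, slot 9 occupied -> index 4.
Insert 919: h=1, h2=8, slots 1,9 occupied -> index 0.
Table: [919, 494, ., 666, 859, 817, ., 619, 111, 927, ., 521, ., ., ., 457, 679]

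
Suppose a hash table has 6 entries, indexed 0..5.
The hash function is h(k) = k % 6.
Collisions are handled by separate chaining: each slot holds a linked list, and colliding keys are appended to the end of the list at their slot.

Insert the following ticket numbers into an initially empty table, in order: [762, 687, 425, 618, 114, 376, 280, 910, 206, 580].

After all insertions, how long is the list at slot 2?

Insert 762: h=0, bucket 0 empty -> new chain.
Insert 687: h=3, bucket 3 empty -> new chain.
Insert 425: h=5, bucket 5 empty -> new chain.
Insert 618: h=0, bucket 0 nonempty -> append to chain.
Insert 114: h=0, bucket 0 nonempty -> append to chain.
Insert 376: h=4, bucket 4 empty -> new chain.
Insert 280: h=4, bucket 4 nonempty -> append to chain.
Insert 910: h=4, bucket 4 nonempty -> append to chain.
Insert 206: h=2, bucket 2 empty -> new chain.
Insert 580: h=4, bucket 4 nonempty -> append to chain.
Final buckets:
0: 762 -> 618 -> 114
1: —
2: 206
3: 687
4: 376 -> 280 -> 910 -> 580
5: 425

1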